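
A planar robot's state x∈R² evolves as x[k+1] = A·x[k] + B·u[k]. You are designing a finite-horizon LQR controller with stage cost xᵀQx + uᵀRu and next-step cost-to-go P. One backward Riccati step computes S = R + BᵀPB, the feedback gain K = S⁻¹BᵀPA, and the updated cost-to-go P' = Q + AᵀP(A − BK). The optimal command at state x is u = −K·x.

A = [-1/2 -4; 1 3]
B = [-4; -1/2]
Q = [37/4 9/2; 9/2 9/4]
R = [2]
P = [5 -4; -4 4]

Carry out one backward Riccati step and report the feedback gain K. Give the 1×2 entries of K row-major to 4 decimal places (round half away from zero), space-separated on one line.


BᵀP = [-18.0000 14.0000]
S = R + BᵀPB = [2] + [65.0000] = [67.0000]
BᵀPA = [23.0000 114.0000]
K = S⁻¹·BᵀPA = [0.3433 1.7015]
A−BK = [0.8731 2.8060; 1.1716 3.8507]
AᵀP(A−BK) = [1.3545 4.8657; 4.8657 18.0299]
P' = Q + AᵀP(A−BK) = [10.6045 9.3657; 9.3657 20.2799]
tr(P') = 30.8843

0.3433 1.7015


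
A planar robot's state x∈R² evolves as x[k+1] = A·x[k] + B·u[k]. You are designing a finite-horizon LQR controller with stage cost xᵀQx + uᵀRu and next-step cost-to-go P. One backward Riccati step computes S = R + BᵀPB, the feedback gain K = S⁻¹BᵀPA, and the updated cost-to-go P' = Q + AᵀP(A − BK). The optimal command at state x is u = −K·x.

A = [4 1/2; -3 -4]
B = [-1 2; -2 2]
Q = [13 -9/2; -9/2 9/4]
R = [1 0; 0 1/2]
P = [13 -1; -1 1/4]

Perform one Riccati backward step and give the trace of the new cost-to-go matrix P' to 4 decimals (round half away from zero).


30.5483

BᵀP = [-11.0000 0.5000; 24.0000 -1.5000]
S = R + BᵀPB = [1 0; 0 1/2] + [10.0000 -21.0000; -21.0000 45.0000] = [11.0000 -21.0000; -21.0000 45.5000]
BᵀPA = [-45.5000 -7.5000; 100.5000 18.0000]
K = S⁻¹·BᵀPA = [0.6765 0.6176; 2.5210 0.6807]
A−BK = [-0.3655 -0.2437; -6.6891 -4.1261]
AᵀP(A−BK) = [11.6681 6.1954; 6.1954 3.6303]
P' = Q + AᵀP(A−BK) = [24.6681 1.6954; 1.6954 5.8803]
tr(P') = 30.5483


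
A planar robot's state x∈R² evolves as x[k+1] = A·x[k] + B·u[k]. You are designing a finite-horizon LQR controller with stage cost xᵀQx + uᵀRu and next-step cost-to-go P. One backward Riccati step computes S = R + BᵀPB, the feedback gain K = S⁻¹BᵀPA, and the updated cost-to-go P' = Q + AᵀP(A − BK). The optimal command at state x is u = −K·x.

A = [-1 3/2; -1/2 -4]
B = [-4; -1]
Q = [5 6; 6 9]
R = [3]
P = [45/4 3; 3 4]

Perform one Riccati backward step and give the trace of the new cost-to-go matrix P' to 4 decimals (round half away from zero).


BᵀP = [-48.0000 -16.0000]
S = R + BᵀPB = [3] + [208.0000] = [211.0000]
BᵀPA = [56.0000 -8.0000]
K = S⁻¹·BᵀPA = [0.2654 -0.0379]
A−BK = [0.0616 1.3483; -0.2346 -4.0379]
AᵀP(A−BK) = [0.3874 2.9982; 2.9982 53.0092]
P' = Q + AᵀP(A−BK) = [5.3874 8.9982; 8.9982 62.0092]
tr(P') = 67.3966

67.3966


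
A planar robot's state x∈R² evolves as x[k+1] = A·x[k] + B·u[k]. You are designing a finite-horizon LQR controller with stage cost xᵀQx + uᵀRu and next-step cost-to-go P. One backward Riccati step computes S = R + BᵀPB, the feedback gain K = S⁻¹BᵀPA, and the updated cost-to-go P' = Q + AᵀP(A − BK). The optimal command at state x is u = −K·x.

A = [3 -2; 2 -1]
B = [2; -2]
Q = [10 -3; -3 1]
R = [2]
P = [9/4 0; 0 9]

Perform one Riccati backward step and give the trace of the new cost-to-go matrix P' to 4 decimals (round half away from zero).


72.7553

BᵀP = [4.5000 -18.0000]
S = R + BᵀPB = [2] + [45.0000] = [47.0000]
BᵀPA = [-22.5000 9.0000]
K = S⁻¹·BᵀPA = [-0.4787 0.1915]
A−BK = [3.9574 -2.3830; 1.0426 -0.6170]
AᵀP(A−BK) = [45.4787 -27.1915; -27.1915 16.2766]
P' = Q + AᵀP(A−BK) = [55.4787 -30.1915; -30.1915 17.2766]
tr(P') = 72.7553


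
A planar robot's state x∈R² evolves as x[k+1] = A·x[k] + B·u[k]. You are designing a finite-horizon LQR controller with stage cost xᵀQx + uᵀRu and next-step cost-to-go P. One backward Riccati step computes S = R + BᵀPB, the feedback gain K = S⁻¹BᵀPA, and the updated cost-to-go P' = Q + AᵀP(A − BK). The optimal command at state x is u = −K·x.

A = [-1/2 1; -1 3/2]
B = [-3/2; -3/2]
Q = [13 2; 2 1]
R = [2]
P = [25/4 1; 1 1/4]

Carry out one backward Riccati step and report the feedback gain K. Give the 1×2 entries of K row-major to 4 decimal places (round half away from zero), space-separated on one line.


BᵀP = [-10.8750 -1.8750]
S = R + BᵀPB = [2] + [19.1250] = [21.1250]
BᵀPA = [7.3125 -13.6875]
K = S⁻¹·BᵀPA = [0.3462 -0.6479]
A−BK = [0.0192 0.0281; -0.4808 0.5281]
AᵀP(A−BK) = [0.2813 -0.5120; -0.5120 0.9440]
P' = Q + AᵀP(A−BK) = [13.2813 1.4880; 1.4880 1.9440]
tr(P') = 15.2252

0.3462 -0.6479


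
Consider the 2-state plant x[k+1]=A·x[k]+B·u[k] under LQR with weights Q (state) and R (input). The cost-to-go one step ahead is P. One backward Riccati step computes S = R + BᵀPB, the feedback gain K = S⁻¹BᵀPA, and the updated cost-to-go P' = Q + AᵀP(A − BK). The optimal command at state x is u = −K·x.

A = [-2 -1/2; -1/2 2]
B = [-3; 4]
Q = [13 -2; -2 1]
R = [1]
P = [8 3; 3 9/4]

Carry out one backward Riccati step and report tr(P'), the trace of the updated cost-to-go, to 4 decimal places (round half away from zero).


BᵀP = [-12.0000 0.0000]
S = R + BᵀPB = [1] + [36.0000] = [37.0000]
BᵀPA = [24.0000 6.0000]
K = S⁻¹·BᵀPA = [0.6486 0.1622]
A−BK = [-0.0541 -0.0135; -3.0946 1.3514]
AᵀP(A−BK) = [22.9949 -9.3919; -9.3919 4.0270]
P' = Q + AᵀP(A−BK) = [35.9949 -11.3919; -11.3919 5.0270]
tr(P') = 41.0220

41.0220


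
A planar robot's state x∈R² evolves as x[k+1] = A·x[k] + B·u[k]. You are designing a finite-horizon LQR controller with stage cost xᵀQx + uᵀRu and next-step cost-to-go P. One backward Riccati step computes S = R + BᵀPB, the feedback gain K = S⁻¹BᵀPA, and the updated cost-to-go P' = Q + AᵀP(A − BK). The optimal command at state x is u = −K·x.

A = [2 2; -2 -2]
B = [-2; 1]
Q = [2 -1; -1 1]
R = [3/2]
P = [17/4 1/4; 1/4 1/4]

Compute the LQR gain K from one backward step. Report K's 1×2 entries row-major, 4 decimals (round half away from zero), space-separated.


BᵀP = [-8.2500 -0.2500]
S = R + BᵀPB = [3/2] + [16.2500] = [17.7500]
BᵀPA = [-16.0000 -16.0000]
K = S⁻¹·BᵀPA = [-0.9014 -0.9014]
A−BK = [0.1972 0.1972; -1.0986 -1.0986]
AᵀP(A−BK) = [1.5775 1.5775; 1.5775 1.5775]
P' = Q + AᵀP(A−BK) = [3.5775 0.5775; 0.5775 2.5775]
tr(P') = 6.1549

-0.9014 -0.9014


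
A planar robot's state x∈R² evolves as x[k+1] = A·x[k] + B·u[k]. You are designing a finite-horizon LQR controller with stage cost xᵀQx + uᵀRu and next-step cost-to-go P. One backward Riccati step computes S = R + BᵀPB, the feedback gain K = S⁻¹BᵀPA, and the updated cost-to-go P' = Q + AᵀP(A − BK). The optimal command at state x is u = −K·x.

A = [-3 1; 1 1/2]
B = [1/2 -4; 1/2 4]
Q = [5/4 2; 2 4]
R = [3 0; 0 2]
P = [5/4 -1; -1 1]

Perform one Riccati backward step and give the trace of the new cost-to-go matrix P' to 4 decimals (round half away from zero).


6.1351

BᵀP = [0.1250 0.0000; -9.0000 8.0000]
S = R + BᵀPB = [3 0; 0 2] + [0.0625 -0.5000; -0.5000 68.0000] = [3.0625 -0.5000; -0.5000 70.0000]
BᵀPA = [-0.3750 0.1250; 35.0000 -5.0000]
K = S⁻¹·BᵀPA = [-0.0409 0.0292; 0.4997 -0.0712]
A−BK = [-0.9807 0.7005; -0.9784 0.7703]
AᵀP(A−BK) = [0.7449 -0.2464; -0.2464 0.1403]
P' = Q + AᵀP(A−BK) = [1.9949 1.7536; 1.7536 4.1403]
tr(P') = 6.1351


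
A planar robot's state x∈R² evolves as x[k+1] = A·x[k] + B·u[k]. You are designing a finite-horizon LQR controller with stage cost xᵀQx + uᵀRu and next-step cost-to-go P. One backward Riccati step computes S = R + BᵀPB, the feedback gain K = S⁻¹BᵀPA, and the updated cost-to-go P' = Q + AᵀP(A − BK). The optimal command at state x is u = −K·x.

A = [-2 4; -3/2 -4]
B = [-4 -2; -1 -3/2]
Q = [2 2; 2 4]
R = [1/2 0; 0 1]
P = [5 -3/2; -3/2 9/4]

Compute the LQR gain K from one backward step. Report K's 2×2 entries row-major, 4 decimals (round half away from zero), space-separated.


BᵀP = [-18.5000 3.7500; -7.7500 -0.3750]
S = R + BᵀPB = [1/2 0; 0 1] + [70.2500 31.3750; 31.3750 16.0625] = [70.7500 31.3750; 31.3750 17.0625]
BᵀPA = [31.3750 -89.0000; 16.0625 -29.5000]
K = S⁻¹·BᵀPA = [0.1408 -2.6618; 0.6824 3.1657]
A−BK = [-0.0718 -0.3159; -0.3355 -1.9133]
AᵀP(A−BK) = [0.6824 3.1657; 3.1657 20.4865]
P' = Q + AᵀP(A−BK) = [2.6824 5.1657; 5.1657 24.4865]
tr(P') = 27.1689

0.1408 -2.6618 0.6824 3.1657


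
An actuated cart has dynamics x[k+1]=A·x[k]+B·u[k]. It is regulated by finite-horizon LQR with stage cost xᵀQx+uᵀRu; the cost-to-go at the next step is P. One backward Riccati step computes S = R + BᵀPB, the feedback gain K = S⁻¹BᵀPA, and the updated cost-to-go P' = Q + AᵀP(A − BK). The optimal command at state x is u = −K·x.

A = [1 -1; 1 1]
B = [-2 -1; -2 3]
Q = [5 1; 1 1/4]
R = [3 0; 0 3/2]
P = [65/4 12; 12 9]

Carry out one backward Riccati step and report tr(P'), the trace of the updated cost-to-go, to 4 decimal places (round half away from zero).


BᵀP = [-56.5000 -42.0000; 19.7500 15.0000]
S = R + BᵀPB = [3 0; 0 3/2] + [197.0000 -69.5000; -69.5000 25.2500] = [200.0000 -69.5000; -69.5000 26.7500]
BᵀPA = [-98.5000 14.5000; 34.7500 -4.7500]
K = S⁻¹·BᵀPA = [-0.4228 0.1111; 0.2006 0.1111]
A−BK = [0.3550 -0.6667; -0.4473 0.8889]
AᵀP(A−BK) = [0.6342 -0.1667; -0.1667 0.1667]
P' = Q + AᵀP(A−BK) = [5.6342 0.8333; 0.8333 0.4167]
tr(P') = 6.0509

6.0509


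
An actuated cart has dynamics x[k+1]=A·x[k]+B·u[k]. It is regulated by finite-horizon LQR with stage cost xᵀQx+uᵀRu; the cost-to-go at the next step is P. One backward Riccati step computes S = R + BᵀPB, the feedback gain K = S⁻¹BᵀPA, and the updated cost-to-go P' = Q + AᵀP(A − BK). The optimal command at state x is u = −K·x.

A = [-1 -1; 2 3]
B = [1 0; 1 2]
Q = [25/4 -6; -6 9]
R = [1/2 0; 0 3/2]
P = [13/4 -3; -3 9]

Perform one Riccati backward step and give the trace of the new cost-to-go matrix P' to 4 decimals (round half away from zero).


24.0060

BᵀP = [0.2500 6.0000; -6.0000 18.0000]
S = R + BᵀPB = [1/2 0; 0 3/2] + [6.2500 12.0000; 12.0000 36.0000] = [6.7500 12.0000; 12.0000 37.5000]
BᵀPA = [11.7500 17.7500; 42.0000 60.0000]
K = S⁻¹·BᵀPA = [-0.5808 -0.4983; 1.3058 1.7595]
A−BK = [-0.4192 -0.5017; -0.0309 -0.0206]
AᵀP(A−BK) = [3.2285 4.2079; 4.2079 5.5275]
P' = Q + AᵀP(A−BK) = [9.4785 -1.7921; -1.7921 14.5275]
tr(P') = 24.0060


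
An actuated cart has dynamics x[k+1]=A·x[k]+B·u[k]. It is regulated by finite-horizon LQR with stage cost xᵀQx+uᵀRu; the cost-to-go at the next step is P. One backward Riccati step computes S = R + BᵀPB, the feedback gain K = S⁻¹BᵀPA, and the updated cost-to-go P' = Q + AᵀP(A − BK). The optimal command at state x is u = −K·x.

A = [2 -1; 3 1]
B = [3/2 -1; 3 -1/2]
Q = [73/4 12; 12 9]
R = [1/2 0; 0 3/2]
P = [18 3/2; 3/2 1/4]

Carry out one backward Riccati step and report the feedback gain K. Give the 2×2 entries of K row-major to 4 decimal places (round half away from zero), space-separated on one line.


1.1113 -0.3307 -0.2708 0.2949

BᵀP = [31.5000 3.0000; -18.7500 -1.6250]
S = R + BᵀPB = [1/2 0; 0 3/2] + [56.2500 -33.0000; -33.0000 19.5625] = [56.7500 -33.0000; -33.0000 21.0625]
BᵀPA = [72.0000 -28.5000; -42.3750 17.1250]
K = S⁻¹·BᵀPA = [1.1113 -0.3307; -0.2708 0.2949]
A−BK = [0.0623 -0.2090; -0.4692 2.1396]
AᵀP(A−BK) = [0.7647 -0.4419; -0.4419 0.7744]
P' = Q + AᵀP(A−BK) = [19.0147 11.5581; 11.5581 9.7744]
tr(P') = 28.7890


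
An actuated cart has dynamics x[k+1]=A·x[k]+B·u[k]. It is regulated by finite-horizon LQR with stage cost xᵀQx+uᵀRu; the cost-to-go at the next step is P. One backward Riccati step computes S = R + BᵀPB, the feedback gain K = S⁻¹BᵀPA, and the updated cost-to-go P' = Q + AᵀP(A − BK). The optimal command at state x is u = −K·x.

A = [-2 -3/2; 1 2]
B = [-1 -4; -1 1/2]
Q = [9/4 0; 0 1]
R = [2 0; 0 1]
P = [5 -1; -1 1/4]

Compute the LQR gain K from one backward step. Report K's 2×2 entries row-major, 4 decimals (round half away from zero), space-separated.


0.0301 -0.0037 0.5247 0.4592

BᵀP = [-4.0000 0.7500; -20.5000 4.1250]
S = R + BᵀPB = [2 0; 0 1] + [3.2500 16.3750; 16.3750 84.0625] = [5.2500 16.3750; 16.3750 85.0625]
BᵀPA = [8.7500 7.5000; 45.1250 39.0000]
K = S⁻¹·BᵀPA = [0.0301 -0.0037; 0.5247 0.4592]
A−BK = [0.1289 0.3331; 0.7678 1.7667]
AᵀP(A−BK) = [0.3096 0.3110; 0.3110 0.3690]
P' = Q + AᵀP(A−BK) = [2.5596 0.3110; 0.3110 1.3690]
tr(P') = 3.9286


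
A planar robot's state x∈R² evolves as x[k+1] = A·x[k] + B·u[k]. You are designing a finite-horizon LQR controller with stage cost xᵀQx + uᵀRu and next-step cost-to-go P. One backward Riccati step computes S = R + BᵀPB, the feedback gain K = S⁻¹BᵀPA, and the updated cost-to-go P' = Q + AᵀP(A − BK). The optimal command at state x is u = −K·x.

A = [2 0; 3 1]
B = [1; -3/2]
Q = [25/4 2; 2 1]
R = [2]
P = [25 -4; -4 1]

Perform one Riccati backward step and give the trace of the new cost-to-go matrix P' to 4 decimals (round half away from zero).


18.3288

BᵀP = [31.0000 -5.5000]
S = R + BᵀPB = [2] + [39.2500] = [41.2500]
BᵀPA = [45.5000 -5.5000]
K = S⁻¹·BᵀPA = [1.1030 -0.1333]
A−BK = [0.8970 0.1333; 4.6545 0.8000]
AᵀP(A−BK) = [10.8121 1.0667; 1.0667 0.2667]
P' = Q + AᵀP(A−BK) = [17.0621 3.0667; 3.0667 1.2667]
tr(P') = 18.3288


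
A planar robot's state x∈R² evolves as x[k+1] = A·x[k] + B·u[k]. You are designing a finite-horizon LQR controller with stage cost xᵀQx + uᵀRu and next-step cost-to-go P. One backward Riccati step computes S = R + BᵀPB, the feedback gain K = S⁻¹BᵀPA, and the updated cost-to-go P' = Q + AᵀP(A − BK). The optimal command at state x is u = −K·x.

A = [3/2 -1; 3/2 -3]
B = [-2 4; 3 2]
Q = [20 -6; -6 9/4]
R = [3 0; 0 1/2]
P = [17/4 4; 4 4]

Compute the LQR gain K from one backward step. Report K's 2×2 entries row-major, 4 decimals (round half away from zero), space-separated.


0.0762 -0.2383 0.4837 -0.6179

BᵀP = [3.5000 4.0000; 25.0000 24.0000]
S = R + BᵀPB = [3 0; 0 1/2] + [5.0000 22.0000; 22.0000 148.0000] = [8.0000 22.0000; 22.0000 148.5000]
BᵀPA = [11.2500 -15.5000; 73.5000 -97.0000]
K = S⁻¹·BᵀPA = [0.0762 -0.2383; 0.4837 -0.6179]
A−BK = [-0.2823 0.9950; 0.3042 -1.0494]
AᵀP(A−BK) = [0.1562 -0.2789; -0.2789 0.6206]
P' = Q + AᵀP(A−BK) = [20.1562 -6.2789; -6.2789 2.8706]
tr(P') = 23.0268


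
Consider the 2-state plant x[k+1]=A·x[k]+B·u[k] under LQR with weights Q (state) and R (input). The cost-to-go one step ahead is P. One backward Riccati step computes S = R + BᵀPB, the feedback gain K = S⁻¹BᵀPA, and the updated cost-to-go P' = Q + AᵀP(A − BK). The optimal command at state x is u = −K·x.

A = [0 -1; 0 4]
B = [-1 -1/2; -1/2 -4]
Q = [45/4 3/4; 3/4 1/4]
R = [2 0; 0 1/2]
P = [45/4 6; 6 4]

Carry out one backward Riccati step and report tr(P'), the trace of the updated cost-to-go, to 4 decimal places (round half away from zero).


BᵀP = [-14.2500 -8.0000; -29.6250 -19.0000]
S = R + BᵀPB = [2 0; 0 1/2] + [18.2500 39.1250; 39.1250 90.8125] = [20.2500 39.1250; 39.1250 91.3125]
BᵀPA = [0.0000 -17.7500; 0.0000 -46.3750]
K = S⁻¹·BᵀPA = [0.0000 0.6083; 0.0000 -0.7685]
A−BK = [0.0000 -0.7760; 0.0000 1.2301]
AᵀP(A−BK) = [0.0000 0.0000; 0.0000 2.4076]
P' = Q + AᵀP(A−BK) = [11.2500 0.7500; 0.7500 2.6576]
tr(P') = 13.9076

13.9076


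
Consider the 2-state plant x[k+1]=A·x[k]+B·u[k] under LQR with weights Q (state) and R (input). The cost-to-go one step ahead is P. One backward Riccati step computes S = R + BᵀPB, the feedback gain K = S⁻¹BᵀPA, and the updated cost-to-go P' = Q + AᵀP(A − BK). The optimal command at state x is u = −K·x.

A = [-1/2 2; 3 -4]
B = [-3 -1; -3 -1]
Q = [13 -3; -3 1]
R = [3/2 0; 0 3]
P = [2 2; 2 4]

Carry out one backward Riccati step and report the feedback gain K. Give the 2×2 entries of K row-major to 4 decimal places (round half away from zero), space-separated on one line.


-0.4974 0.4974 -0.0829 0.0829

BᵀP = [-12.0000 -18.0000; -4.0000 -6.0000]
S = R + BᵀPB = [3/2 0; 0 3] + [90.0000 30.0000; 30.0000 10.0000] = [91.5000 30.0000; 30.0000 13.0000]
BᵀPA = [-48.0000 48.0000; -16.0000 16.0000]
K = S⁻¹·BᵀPA = [-0.4974 0.4974; -0.0829 0.0829]
A−BK = [-2.0751 3.5751; 1.4249 -2.4249]
AᵀP(A−BK) = [5.2979 -8.7979; -8.7979 14.7979]
P' = Q + AᵀP(A−BK) = [18.2979 -11.7979; -11.7979 15.7979]
tr(P') = 34.0959


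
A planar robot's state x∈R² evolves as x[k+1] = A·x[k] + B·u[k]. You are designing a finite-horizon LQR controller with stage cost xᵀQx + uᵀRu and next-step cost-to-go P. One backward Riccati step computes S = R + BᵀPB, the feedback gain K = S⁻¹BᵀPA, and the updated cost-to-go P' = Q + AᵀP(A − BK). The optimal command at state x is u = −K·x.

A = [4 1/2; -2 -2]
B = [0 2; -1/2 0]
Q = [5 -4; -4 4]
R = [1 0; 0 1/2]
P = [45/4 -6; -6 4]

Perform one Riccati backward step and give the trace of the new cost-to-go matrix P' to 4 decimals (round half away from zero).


BᵀP = [3.0000 -2.0000; 22.5000 -12.0000]
S = R + BᵀPB = [1 0; 0 1/2] + [1.0000 6.0000; 6.0000 45.0000] = [2.0000 6.0000; 6.0000 45.5000]
BᵀPA = [16.0000 5.5000; 114.0000 35.2500]
K = S⁻¹·BᵀPA = [0.8000 0.7045; 2.4000 0.6818]
A−BK = [-0.8000 -0.8636; -1.6000 -1.6477]
AᵀP(A−BK) = [5.6000 3.5000; 3.5000 2.9034]
P' = Q + AᵀP(A−BK) = [10.6000 -0.5000; -0.5000 6.9034]
tr(P') = 17.5034

17.5034


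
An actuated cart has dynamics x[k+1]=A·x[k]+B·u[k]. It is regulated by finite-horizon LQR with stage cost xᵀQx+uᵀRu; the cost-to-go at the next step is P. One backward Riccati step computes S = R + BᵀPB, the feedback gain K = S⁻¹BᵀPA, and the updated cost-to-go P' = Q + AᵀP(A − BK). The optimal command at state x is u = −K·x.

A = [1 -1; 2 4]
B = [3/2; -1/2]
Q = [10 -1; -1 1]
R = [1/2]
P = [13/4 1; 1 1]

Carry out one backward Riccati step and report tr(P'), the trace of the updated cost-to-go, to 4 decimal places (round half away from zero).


27.2857

BᵀP = [4.3750 1.0000]
S = R + BᵀPB = [1/2] + [6.0625] = [6.5625]
BᵀPA = [6.3750 -0.3750]
K = S⁻¹·BᵀPA = [0.9714 -0.0571]
A−BK = [-0.4571 -0.9143; 2.4857 3.9714]
AᵀP(A−BK) = [5.0571 7.1143; 7.1143 11.2286]
P' = Q + AᵀP(A−BK) = [15.0571 6.1143; 6.1143 12.2286]
tr(P') = 27.2857


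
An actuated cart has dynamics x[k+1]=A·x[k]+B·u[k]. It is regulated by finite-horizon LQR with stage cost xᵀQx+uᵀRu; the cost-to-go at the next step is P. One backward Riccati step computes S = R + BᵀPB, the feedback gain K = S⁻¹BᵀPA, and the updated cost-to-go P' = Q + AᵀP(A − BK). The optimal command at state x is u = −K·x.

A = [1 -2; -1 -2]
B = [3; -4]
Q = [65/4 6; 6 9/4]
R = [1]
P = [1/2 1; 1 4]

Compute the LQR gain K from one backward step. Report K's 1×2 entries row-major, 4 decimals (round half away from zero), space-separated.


0.2308 0.6813

BᵀP = [-2.5000 -13.0000]
S = R + BᵀPB = [1] + [44.5000] = [45.5000]
BᵀPA = [10.5000 31.0000]
K = S⁻¹·BᵀPA = [0.2308 0.6813]
A−BK = [0.3077 -4.0440; -0.0769 0.7253]
AᵀP(A−BK) = [0.0769 -0.1538; -0.1538 4.8791]
P' = Q + AᵀP(A−BK) = [16.3269 5.8462; 5.8462 7.1291]
tr(P') = 23.4560


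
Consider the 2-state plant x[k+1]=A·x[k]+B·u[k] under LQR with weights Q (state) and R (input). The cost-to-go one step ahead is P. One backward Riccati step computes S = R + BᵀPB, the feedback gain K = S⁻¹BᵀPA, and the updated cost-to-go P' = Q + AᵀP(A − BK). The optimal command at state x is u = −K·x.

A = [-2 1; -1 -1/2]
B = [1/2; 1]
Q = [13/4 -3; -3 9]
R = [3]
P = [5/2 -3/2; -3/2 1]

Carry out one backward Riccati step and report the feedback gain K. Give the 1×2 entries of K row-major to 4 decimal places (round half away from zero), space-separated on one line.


0.0800 -0.1200

BᵀP = [-0.2500 0.2500]
S = R + BᵀPB = [3] + [0.1250] = [3.1250]
BᵀPA = [0.2500 -0.3750]
K = S⁻¹·BᵀPA = [0.0800 -0.1200]
A−BK = [-2.0400 1.0600; -1.0800 -0.3800]
AᵀP(A−BK) = [4.9800 -4.4700; -4.4700 4.2050]
P' = Q + AᵀP(A−BK) = [8.2300 -7.4700; -7.4700 13.2050]
tr(P') = 21.4350


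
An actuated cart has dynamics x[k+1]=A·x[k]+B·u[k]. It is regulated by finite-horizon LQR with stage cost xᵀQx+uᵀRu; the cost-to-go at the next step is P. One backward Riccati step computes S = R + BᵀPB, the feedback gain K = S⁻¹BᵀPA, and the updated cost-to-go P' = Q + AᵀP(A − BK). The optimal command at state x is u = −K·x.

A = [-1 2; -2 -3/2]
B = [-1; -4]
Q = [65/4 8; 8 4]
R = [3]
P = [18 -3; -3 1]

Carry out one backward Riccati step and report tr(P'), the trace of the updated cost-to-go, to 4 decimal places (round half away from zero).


109.0962

BᵀP = [-6.0000 -1.0000]
S = R + BᵀPB = [3] + [10.0000] = [13.0000]
BᵀPA = [8.0000 -10.5000]
K = S⁻¹·BᵀPA = [0.6154 -0.8077]
A−BK = [-0.3846 1.1923; 0.4615 -4.7308]
AᵀP(A−BK) = [5.0769 -19.0385; -19.0385 83.7692]
P' = Q + AᵀP(A−BK) = [21.3269 -11.0385; -11.0385 87.7692]
tr(P') = 109.0962


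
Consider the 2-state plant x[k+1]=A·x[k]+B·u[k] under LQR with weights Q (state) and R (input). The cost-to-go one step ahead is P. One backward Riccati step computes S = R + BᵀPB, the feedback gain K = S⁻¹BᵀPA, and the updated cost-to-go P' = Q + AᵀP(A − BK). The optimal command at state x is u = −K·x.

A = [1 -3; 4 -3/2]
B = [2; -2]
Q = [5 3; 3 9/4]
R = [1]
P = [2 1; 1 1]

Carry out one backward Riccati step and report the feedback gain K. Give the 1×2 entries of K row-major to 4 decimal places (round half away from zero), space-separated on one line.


BᵀP = [2.0000 0.0000]
S = R + BᵀPB = [1] + [4.0000] = [5.0000]
BᵀPA = [2.0000 -6.0000]
K = S⁻¹·BᵀPA = [0.4000 -1.2000]
A−BK = [0.2000 -0.6000; 4.8000 -3.9000]
AᵀP(A−BK) = [25.2000 -23.1000; -23.1000 22.0500]
P' = Q + AᵀP(A−BK) = [30.2000 -20.1000; -20.1000 24.3000]
tr(P') = 54.5000

0.4000 -1.2000


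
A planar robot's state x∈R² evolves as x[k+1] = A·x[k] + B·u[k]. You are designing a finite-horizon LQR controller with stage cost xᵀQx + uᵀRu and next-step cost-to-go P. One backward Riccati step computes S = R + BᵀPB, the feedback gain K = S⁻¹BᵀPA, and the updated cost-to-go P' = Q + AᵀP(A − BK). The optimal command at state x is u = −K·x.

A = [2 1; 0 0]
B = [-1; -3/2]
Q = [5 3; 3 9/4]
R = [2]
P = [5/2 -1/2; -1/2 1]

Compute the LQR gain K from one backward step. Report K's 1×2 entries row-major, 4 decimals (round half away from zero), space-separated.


-0.6667 -0.3333

BᵀP = [-1.7500 -1.0000]
S = R + BᵀPB = [2] + [3.2500] = [5.2500]
BᵀPA = [-3.5000 -1.7500]
K = S⁻¹·BᵀPA = [-0.6667 -0.3333]
A−BK = [1.3333 0.6667; -1.0000 -0.5000]
AᵀP(A−BK) = [7.6667 3.8333; 3.8333 1.9167]
P' = Q + AᵀP(A−BK) = [12.6667 6.8333; 6.8333 4.1667]
tr(P') = 16.8333


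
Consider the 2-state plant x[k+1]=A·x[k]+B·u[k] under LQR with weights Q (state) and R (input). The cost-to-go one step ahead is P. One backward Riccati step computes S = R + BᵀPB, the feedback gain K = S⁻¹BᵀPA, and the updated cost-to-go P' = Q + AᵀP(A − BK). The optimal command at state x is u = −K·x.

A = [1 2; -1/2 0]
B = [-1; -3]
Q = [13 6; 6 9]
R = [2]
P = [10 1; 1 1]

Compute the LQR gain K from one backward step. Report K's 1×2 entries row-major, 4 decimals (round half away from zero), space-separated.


BᵀP = [-13.0000 -4.0000]
S = R + BᵀPB = [2] + [25.0000] = [27.0000]
BᵀPA = [-11.0000 -26.0000]
K = S⁻¹·BᵀPA = [-0.4074 -0.9630]
A−BK = [0.5926 1.0370; -1.7222 -2.8889]
AᵀP(A−BK) = [4.7685 8.4074; 8.4074 14.9630]
P' = Q + AᵀP(A−BK) = [17.7685 14.4074; 14.4074 23.9630]
tr(P') = 41.7315

-0.4074 -0.9630


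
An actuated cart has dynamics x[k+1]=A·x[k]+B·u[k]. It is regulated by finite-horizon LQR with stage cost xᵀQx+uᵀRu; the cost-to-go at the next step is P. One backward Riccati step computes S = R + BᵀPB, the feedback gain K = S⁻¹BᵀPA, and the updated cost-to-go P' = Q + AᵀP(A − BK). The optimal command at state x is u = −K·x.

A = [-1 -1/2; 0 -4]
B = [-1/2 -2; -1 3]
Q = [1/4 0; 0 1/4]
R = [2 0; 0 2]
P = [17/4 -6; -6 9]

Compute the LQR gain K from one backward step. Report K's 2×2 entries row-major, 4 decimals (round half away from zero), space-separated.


0.0418 0.3133 0.1603 -0.7830

BᵀP = [3.8750 -6.0000; -26.5000 39.0000]
S = R + BᵀPB = [2 0; 0 2] + [4.0625 -25.7500; -25.7500 170.0000] = [6.0625 -25.7500; -25.7500 172.0000]
BᵀPA = [-3.8750 22.0625; 26.5000 -142.7500]
K = S⁻¹·BᵀPA = [0.0418 0.3133; 0.1603 -0.7830]
A−BK = [-0.6584 -1.9095; -0.4392 -1.3376]
AᵀP(A−BK) = [0.1633 0.0895; 0.0895 2.3717]
P' = Q + AᵀP(A−BK) = [0.4133 0.0895; 0.0895 2.6217]
tr(P') = 3.0350


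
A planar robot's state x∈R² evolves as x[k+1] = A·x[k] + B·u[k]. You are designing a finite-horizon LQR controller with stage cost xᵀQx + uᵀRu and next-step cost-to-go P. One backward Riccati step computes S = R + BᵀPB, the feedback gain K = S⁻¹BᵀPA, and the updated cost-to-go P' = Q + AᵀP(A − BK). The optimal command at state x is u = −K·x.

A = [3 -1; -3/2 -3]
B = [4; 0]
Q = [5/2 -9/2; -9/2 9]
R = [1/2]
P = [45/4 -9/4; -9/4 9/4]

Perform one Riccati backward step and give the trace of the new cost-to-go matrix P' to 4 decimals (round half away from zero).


BᵀP = [45.0000 -9.0000]
S = R + BᵀPB = [1/2] + [180.0000] = [180.5000]
BᵀPA = [148.5000 -18.0000]
K = S⁻¹·BᵀPA = [0.8227 -0.0997]
A−BK = [-0.2909 -0.6011; -1.5000 -3.0000]
AᵀP(A−BK) = [4.3894 8.0589; 8.0589 16.2050]
P' = Q + AᵀP(A−BK) = [6.8894 3.5589; 3.5589 25.2050]
tr(P') = 32.0944

32.0944


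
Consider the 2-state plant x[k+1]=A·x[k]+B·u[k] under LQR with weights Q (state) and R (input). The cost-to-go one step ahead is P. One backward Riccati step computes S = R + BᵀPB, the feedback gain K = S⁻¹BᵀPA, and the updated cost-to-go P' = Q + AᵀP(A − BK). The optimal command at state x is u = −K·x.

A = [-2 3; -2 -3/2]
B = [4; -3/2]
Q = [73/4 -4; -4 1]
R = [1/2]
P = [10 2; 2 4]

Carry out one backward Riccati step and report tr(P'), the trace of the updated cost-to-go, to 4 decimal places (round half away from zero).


BᵀP = [37.0000 2.0000]
S = R + BᵀPB = [1/2] + [145.0000] = [145.5000]
BᵀPA = [-78.0000 108.0000]
K = S⁻¹·BᵀPA = [-0.5361 0.7423]
A−BK = [0.1443 0.0309; -2.8041 -0.3866]
AᵀP(A−BK) = [30.1856 3.8969; 3.8969 0.8351]
P' = Q + AᵀP(A−BK) = [48.4356 -0.1031; -0.1031 1.8351]
tr(P') = 50.2706

50.2706


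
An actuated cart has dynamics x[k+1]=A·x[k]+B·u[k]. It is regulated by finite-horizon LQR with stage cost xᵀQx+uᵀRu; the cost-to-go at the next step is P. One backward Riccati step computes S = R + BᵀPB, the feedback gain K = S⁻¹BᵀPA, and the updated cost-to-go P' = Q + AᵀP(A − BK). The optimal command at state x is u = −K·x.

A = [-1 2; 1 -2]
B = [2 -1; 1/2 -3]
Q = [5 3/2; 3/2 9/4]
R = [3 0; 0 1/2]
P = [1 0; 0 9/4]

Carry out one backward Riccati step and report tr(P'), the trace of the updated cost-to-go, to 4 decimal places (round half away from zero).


11.6715

BᵀP = [2.0000 1.1250; -1.0000 -6.7500]
S = R + BᵀPB = [3 0; 0 1/2] + [4.5625 -5.3750; -5.3750 21.2500] = [7.5625 -5.3750; -5.3750 21.7500]
BᵀPA = [-0.8750 1.7500; -5.7500 11.5000]
K = S⁻¹·BᵀPA = [-0.3683 0.7366; -0.3554 0.7108]
A−BK = [-0.6188 1.2376; 0.1180 -0.2360]
AᵀP(A−BK) = [0.8843 -1.7686; -1.7686 3.5372]
P' = Q + AᵀP(A−BK) = [5.8843 -0.2686; -0.2686 5.7872]
tr(P') = 11.6715


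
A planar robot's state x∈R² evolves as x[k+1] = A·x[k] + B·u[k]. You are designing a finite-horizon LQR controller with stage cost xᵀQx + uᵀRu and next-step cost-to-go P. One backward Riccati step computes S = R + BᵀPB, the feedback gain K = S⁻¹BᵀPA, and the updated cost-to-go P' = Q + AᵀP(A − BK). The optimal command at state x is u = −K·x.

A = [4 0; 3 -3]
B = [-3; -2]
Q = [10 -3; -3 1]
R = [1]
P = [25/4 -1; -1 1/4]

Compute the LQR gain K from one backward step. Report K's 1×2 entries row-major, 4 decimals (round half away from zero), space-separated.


-1.2865 -0.1622

BᵀP = [-16.7500 2.5000]
S = R + BᵀPB = [1] + [45.2500] = [46.2500]
BᵀPA = [-59.5000 -7.5000]
K = S⁻¹·BᵀPA = [-1.2865 -0.1622]
A−BK = [0.1405 -0.4865; 0.4270 -3.3243]
AᵀP(A−BK) = [1.7041 0.1014; 0.1014 1.0338]
P' = Q + AᵀP(A−BK) = [11.7041 -2.8986; -2.8986 2.0338]
tr(P') = 13.7378


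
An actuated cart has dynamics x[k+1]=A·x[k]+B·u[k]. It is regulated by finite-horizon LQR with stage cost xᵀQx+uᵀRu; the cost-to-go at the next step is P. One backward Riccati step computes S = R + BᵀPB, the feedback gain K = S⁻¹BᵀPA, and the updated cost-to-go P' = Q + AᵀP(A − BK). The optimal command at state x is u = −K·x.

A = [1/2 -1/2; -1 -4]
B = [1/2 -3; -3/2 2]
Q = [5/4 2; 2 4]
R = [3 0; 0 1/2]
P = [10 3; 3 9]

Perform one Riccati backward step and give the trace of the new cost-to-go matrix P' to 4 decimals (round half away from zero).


38.7162

BᵀP = [0.5000 -12.0000; -24.0000 9.0000]
S = R + BᵀPB = [3 0; 0 1/2] + [18.2500 -25.5000; -25.5000 90.0000] = [21.2500 -25.5000; -25.5000 90.5000]
BᵀPA = [12.2500 47.7500; -21.0000 -24.0000]
K = S⁻¹·BᵀPA = [0.4503 2.9142; -0.1052 0.5559]
A−BK = [-0.0407 -0.2893; -0.1143 -0.7406]
AᵀP(A−BK) = [0.7756 4.9759; 4.9759 32.6906]
P' = Q + AᵀP(A−BK) = [2.0256 6.9759; 6.9759 36.6906]
tr(P') = 38.7162


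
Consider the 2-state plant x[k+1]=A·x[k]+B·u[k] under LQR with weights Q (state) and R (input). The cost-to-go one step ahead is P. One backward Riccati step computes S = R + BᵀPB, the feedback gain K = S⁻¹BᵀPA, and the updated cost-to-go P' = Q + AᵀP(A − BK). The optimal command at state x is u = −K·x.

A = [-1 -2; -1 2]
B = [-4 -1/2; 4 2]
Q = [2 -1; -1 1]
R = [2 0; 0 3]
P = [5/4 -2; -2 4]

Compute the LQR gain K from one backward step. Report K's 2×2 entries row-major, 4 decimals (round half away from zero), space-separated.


-0.0342 0.4557 -0.1078 0.1035

BᵀP = [-13.0000 24.0000; -4.6250 9.0000]
S = R + BᵀPB = [2 0; 0 3] + [148.0000 54.5000; 54.5000 20.3125] = [150.0000 54.5000; 54.5000 23.3125]
BᵀPA = [-11.0000 74.0000; -4.3750 27.2500]
K = S⁻¹·BᵀPA = [-0.0342 0.4557; -0.1078 0.1035]
A−BK = [-1.1906 -0.1253; -0.6478 -0.0299]
AᵀP(A−BK) = [0.4026 -0.0342; -0.0342 0.4557]
P' = Q + AᵀP(A−BK) = [2.4026 -1.0342; -1.0342 1.4557]
tr(P') = 3.8583


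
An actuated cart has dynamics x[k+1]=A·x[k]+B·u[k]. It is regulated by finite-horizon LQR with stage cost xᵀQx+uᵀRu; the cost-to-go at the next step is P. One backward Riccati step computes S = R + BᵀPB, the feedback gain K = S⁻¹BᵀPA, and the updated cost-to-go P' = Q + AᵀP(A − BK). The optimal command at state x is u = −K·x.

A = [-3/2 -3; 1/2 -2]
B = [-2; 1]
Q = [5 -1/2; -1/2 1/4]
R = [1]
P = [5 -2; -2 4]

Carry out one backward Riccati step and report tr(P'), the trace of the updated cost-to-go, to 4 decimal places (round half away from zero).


BᵀP = [-12.0000 8.0000]
S = R + BᵀPB = [1] + [32.0000] = [33.0000]
BᵀPA = [22.0000 20.0000]
K = S⁻¹·BᵀPA = [0.6667 0.6061]
A−BK = [-0.1667 -1.7879; -0.1667 -2.6061]
AᵀP(A−BK) = [0.5833 2.1667; 2.1667 24.8788]
P' = Q + AᵀP(A−BK) = [5.5833 1.6667; 1.6667 25.1288]
tr(P') = 30.7121

30.7121


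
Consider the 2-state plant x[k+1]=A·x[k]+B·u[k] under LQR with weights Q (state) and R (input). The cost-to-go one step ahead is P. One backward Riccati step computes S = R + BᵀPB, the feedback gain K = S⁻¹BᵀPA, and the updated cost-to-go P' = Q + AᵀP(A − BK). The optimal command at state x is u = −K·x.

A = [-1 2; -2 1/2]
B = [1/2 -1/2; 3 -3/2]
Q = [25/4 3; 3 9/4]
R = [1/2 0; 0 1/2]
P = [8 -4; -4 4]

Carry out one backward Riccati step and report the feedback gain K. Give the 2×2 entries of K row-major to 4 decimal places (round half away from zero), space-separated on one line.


BᵀP = [-8.0000 10.0000; 2.0000 -4.0000]
S = R + BᵀPB = [1/2 0; 0 1/2] + [26.0000 -11.0000; -11.0000 5.0000] = [26.5000 -11.0000; -11.0000 5.5000]
BᵀPA = [-12.0000 -11.0000; 6.0000 2.0000]
K = S⁻¹·BᵀPA = [0.0000 -1.5556; 1.0909 -2.7475]
A−BK = [-0.4545 1.4040; -0.3636 1.0455]
AᵀP(A−BK) = [1.4545 -4.1818; -4.1818 13.3838]
P' = Q + AᵀP(A−BK) = [7.7045 -1.1818; -1.1818 15.6338]
tr(P') = 23.3384

0.0000 -1.5556 1.0909 -2.7475


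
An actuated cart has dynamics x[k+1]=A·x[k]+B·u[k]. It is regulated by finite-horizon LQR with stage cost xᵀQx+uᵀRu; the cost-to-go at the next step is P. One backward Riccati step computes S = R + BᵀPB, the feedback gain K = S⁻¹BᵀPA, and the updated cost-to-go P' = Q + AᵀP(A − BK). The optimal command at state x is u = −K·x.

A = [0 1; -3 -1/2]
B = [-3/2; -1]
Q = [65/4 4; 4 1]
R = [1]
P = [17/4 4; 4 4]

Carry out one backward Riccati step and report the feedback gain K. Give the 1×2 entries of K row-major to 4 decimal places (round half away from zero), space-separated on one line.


BᵀP = [-10.3750 -10.0000]
S = R + BᵀPB = [1] + [25.5625] = [26.5625]
BᵀPA = [30.0000 -5.3750]
K = S⁻¹·BᵀPA = [1.1294 -0.2024]
A−BK = [1.6941 0.6965; -1.8706 -0.7024]
AᵀP(A−BK) = [2.1176 0.0706; 0.0706 0.1624]
P' = Q + AᵀP(A−BK) = [18.3676 4.0706; 4.0706 1.1624]
tr(P') = 19.5300

1.1294 -0.2024


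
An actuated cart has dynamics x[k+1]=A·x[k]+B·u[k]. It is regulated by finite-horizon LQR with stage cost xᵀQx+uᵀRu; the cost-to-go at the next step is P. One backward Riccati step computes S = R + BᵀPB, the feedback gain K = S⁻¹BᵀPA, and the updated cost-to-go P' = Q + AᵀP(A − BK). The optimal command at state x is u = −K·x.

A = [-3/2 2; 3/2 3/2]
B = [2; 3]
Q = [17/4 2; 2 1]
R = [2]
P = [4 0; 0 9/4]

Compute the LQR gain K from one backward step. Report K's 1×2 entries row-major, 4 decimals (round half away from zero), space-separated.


BᵀP = [8.0000 6.7500]
S = R + BᵀPB = [2] + [36.2500] = [38.2500]
BᵀPA = [-1.8750 26.1250]
K = S⁻¹·BᵀPA = [-0.0490 0.6830]
A−BK = [-1.4020 0.6340; 1.6471 -0.5490]
AᵀP(A−BK) = [13.9706 -5.6569; -5.6569 3.2190]
P' = Q + AᵀP(A−BK) = [18.2206 -3.6569; -3.6569 4.2190]
tr(P') = 22.4395

-0.0490 0.6830


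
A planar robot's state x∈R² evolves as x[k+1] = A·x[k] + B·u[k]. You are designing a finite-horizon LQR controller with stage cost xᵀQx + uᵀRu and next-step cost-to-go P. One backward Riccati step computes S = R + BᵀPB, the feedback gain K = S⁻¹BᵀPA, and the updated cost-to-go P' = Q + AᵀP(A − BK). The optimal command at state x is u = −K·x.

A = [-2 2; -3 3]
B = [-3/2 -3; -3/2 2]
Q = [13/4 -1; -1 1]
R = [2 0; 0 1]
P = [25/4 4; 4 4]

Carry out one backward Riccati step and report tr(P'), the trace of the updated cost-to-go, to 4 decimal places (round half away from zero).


BᵀP = [-15.3750 -12.0000; -10.7500 -4.0000]
S = R + BᵀPB = [2 0; 0 1] + [41.0625 22.1250; 22.1250 24.2500] = [43.0625 22.1250; 22.1250 25.2500]
BᵀPA = [66.7500 -66.7500; 33.5000 -33.5000]
K = S⁻¹·BᵀPA = [1.5795 -1.5795; -0.0573 0.0573]
A−BK = [0.1974 -0.1974; -0.5162 0.5162]
AᵀP(A−BK) = [5.4871 -5.4871; -5.4871 5.4871]
P' = Q + AᵀP(A−BK) = [8.7371 -6.4871; -6.4871 6.4871]
tr(P') = 15.2242

15.2242


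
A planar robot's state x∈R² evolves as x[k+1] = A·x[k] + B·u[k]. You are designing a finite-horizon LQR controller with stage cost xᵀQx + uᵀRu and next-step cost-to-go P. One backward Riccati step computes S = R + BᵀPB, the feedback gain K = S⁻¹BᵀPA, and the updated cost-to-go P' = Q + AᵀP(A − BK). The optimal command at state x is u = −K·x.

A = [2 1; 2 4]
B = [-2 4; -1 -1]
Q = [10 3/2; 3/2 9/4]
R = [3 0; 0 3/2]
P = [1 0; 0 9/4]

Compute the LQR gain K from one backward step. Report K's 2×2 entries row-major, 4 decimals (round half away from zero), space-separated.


BᵀP = [-2.0000 -2.2500; 4.0000 -2.2500]
S = R + BᵀPB = [3 0; 0 3/2] + [6.2500 -5.7500; -5.7500 18.2500] = [9.2500 -5.7500; -5.7500 19.7500]
BᵀPA = [-8.5000 -11.0000; 3.5000 -5.0000]
K = S⁻¹·BᵀPA = [-0.9875 -1.6441; -0.1103 -0.7318]
A−BK = [0.4662 0.6391; 0.9023 1.6241]
AᵀP(A−BK) = [4.9925 8.5865; 8.5865 15.2556]
P' = Q + AᵀP(A−BK) = [14.9925 10.0865; 10.0865 17.5056]
tr(P') = 32.4981

-0.9875 -1.6441 -0.1103 -0.7318


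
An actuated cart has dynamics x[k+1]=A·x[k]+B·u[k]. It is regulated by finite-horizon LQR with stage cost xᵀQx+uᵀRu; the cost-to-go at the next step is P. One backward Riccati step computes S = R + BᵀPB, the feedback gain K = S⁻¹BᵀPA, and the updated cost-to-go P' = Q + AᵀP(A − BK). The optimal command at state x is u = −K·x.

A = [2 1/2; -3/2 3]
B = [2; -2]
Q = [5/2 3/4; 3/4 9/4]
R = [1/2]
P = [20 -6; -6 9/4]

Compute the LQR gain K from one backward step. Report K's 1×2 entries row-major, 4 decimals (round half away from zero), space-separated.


BᵀP = [52.0000 -16.5000]
S = R + BᵀPB = [1/2] + [137.0000] = [137.5000]
BᵀPA = [128.7500 -23.5000]
K = S⁻¹·BᵀPA = [0.9364 -0.1709]
A−BK = [0.1273 0.8418; 0.3727 2.6582]
AᵀP(A−BK) = [0.5057 0.3795; 0.3795 3.2336]
P' = Q + AᵀP(A−BK) = [3.0057 1.1295; 1.1295 5.4836]
tr(P') = 8.4893

0.9364 -0.1709


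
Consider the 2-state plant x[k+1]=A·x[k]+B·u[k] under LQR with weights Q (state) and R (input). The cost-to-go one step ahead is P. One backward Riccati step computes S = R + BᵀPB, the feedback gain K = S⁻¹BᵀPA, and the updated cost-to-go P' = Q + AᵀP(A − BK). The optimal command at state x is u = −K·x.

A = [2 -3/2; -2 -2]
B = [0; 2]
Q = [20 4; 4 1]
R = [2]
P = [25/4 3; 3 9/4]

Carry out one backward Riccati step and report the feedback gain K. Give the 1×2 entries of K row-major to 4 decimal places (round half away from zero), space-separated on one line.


BᵀP = [6.0000 4.5000]
S = R + BᵀPB = [2] + [9.0000] = [11.0000]
BᵀPA = [3.0000 -18.0000]
K = S⁻¹·BᵀPA = [0.2727 -1.6364]
A−BK = [2.0000 -1.5000; -2.5455 1.2727]
AᵀP(A−BK) = [9.1818 -7.8409; -7.8409 11.6080]
P' = Q + AᵀP(A−BK) = [29.1818 -3.8409; -3.8409 12.6080]
tr(P') = 41.7898

0.2727 -1.6364


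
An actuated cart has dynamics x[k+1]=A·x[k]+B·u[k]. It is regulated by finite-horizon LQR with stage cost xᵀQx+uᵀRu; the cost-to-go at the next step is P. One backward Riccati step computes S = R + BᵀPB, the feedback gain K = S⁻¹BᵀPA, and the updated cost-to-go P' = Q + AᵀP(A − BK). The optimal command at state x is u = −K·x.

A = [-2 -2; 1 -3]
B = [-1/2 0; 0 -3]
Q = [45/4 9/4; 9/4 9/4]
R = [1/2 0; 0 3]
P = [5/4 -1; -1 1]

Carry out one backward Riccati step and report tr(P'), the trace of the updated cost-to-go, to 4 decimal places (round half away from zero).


17.3500

BᵀP = [-0.6250 0.5000; 3.0000 -3.0000]
S = R + BᵀPB = [1/2 0; 0 3] + [0.3125 -1.5000; -1.5000 9.0000] = [0.8125 -1.5000; -1.5000 12.0000]
BᵀPA = [1.7500 -0.2500; -9.0000 3.0000]
K = S⁻¹·BᵀPA = [1.0000 0.2000; -0.6250 0.2750]
A−BK = [-1.5000 -1.9000; -0.8750 -2.1750]
AᵀP(A−BK) = [2.6250 0.1250; 0.1250 1.2250]
P' = Q + AᵀP(A−BK) = [13.8750 2.3750; 2.3750 3.4750]
tr(P') = 17.3500


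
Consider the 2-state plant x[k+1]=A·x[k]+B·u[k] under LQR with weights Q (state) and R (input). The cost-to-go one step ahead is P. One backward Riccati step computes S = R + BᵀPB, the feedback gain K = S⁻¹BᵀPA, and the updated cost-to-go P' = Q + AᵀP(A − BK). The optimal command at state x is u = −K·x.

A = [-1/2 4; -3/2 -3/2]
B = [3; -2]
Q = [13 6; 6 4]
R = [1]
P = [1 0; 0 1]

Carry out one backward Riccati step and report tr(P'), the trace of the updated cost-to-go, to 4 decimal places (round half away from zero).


BᵀP = [3.0000 -2.0000]
S = R + BᵀPB = [1] + [13.0000] = [14.0000]
BᵀPA = [1.5000 15.0000]
K = S⁻¹·BᵀPA = [0.1071 1.0714]
A−BK = [-0.8214 0.7857; -1.2857 0.6429]
AᵀP(A−BK) = [2.3393 -1.3571; -1.3571 2.1786]
P' = Q + AᵀP(A−BK) = [15.3393 4.6429; 4.6429 6.1786]
tr(P') = 21.5179

21.5179


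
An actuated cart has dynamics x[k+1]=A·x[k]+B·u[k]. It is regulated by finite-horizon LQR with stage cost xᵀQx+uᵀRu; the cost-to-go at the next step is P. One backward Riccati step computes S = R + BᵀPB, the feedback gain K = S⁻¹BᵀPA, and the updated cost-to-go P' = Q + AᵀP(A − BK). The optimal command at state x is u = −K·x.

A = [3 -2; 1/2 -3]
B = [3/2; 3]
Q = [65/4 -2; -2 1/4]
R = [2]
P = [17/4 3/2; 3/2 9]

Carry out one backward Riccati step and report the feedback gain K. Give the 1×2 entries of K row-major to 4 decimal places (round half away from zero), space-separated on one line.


0.4455 -1.0324

BᵀP = [10.8750 29.2500]
S = R + BᵀPB = [2] + [104.0625] = [106.0625]
BᵀPA = [47.2500 -109.5000]
K = S⁻¹·BᵀPA = [0.4455 -1.0324]
A−BK = [2.3318 -0.4514; -0.8365 0.0972]
AᵀP(A−BK) = [23.9505 -5.2186; -5.2186 2.9511]
P' = Q + AᵀP(A−BK) = [40.2005 -7.2186; -7.2186 3.2011]
tr(P') = 43.4016
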